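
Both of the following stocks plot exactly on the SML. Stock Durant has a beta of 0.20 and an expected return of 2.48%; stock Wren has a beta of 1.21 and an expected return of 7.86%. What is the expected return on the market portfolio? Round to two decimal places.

6.74%

Both satisfy E(R) = R_f + β·MRP, so the slope of the SML is
MRP = (7.86% − 2.48%) / (1.21 − 0.20) = 5.38% / 1.01 = 5.3267%
R_f = E(R_Durant) − β_Durant·MRP = 2.48% − 0.20 × 5.3267% = 1.4147%
E(R_m) = R_f + MRP = 1.4147% + 5.3267% = 6.74%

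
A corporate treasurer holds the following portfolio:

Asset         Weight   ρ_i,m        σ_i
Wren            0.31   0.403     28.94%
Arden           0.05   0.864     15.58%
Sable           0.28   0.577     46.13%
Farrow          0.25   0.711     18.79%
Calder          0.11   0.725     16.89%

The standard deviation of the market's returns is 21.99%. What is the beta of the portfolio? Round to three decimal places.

0.747

β_Wren = 0.403 × 28.94% / 21.99% = 0.5304
β_Arden = 0.864 × 15.58% / 21.99% = 0.6121
β_Sable = 0.577 × 46.13% / 21.99% = 1.2104
β_Farrow = 0.711 × 18.79% / 21.99% = 0.6075
β_Calder = 0.725 × 16.89% / 21.99% = 0.5569
β_P = Σ w_i β_i = 0.31×0.5304 + 0.05×0.6121 + 0.28×1.2104 + 0.25×0.6075 + 0.11×0.5569 = 0.7471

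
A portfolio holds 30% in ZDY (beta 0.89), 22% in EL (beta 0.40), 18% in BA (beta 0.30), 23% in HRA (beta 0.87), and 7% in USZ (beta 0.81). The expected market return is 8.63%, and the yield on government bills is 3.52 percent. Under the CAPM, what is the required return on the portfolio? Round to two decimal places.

β_P = Σ w_i β_i = 0.30×0.89 + 0.22×0.40 + 0.18×0.30 + 0.23×0.87 + 0.07×0.81 = 0.6658
MRP = 8.63% − 3.52% = 5.11%
E(R_P) = R_f + β_P × MRP = 3.52% + 0.6658 × 5.11% = 6.92%

6.92%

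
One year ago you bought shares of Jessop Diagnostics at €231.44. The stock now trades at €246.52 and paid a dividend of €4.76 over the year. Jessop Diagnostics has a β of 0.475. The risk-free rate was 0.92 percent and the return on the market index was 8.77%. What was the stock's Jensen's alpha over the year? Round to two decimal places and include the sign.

+3.92%

Realised HPR = (P1 + D1 − P0) / P0 = (246.52 + 4.76 − 231.44) / 231.44 = 19.84 / 231.44 = 8.5724%
MRP = 8.77% − 0.92% = 7.85%
CAPM required = R_f + β·MRP = 0.92% + 0.475 × 7.85% = 4.64875%
α = realised − required = 8.5724% − 4.64875% = +3.92%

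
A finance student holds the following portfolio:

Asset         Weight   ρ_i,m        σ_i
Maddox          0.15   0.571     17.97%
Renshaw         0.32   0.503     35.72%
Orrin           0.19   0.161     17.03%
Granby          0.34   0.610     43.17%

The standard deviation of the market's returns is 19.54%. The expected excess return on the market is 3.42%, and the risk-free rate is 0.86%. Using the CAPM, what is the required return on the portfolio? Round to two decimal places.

3.79%

β_Maddox = 0.571 × 17.97% / 19.54% = 0.5251
β_Renshaw = 0.503 × 35.72% / 19.54% = 0.9195
β_Orrin = 0.161 × 17.03% / 19.54% = 0.1403
β_Granby = 0.610 × 43.17% / 19.54% = 1.3477
β_P = Σ w_i β_i = 0.15×0.5251 + 0.32×0.9195 + 0.19×0.1403 + 0.34×1.3477 = 0.8579
E(R_P) = R_f + β_P × MRP = 0.86% + 0.8579 × 3.42% = 3.79%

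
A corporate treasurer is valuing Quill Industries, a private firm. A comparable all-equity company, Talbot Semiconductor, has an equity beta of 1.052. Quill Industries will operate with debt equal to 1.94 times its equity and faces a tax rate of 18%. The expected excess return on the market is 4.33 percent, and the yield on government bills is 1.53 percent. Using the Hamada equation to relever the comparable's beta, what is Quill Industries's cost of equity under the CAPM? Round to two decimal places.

13.33%

β_L = β_U × [1 + (1 − t)(D/E)] = 1.052 × [1 + (1 − 0.18) × 1.94]
    = 1.052 × [1 + 0.82 × 1.94] = 1.052 × 2.5908 = 2.7255
E(R) = R_f + β_L × MRP = 1.53% + 2.7255 × 4.33% = 13.33%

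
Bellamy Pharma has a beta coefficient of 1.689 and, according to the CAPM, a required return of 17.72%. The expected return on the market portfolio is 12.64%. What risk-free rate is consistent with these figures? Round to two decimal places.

E(R) = R_f + β(E(R_m) − R_f) = R_f(1 − β) + β·E(R_m)
17.72% = R_f × (1 − 1.689) + 1.689 × 12.64%
17.72% = R_f × -0.689 + 21.34896%
R_f = (17.72% − 21.34896%) / -0.689 = 5.27%

5.27%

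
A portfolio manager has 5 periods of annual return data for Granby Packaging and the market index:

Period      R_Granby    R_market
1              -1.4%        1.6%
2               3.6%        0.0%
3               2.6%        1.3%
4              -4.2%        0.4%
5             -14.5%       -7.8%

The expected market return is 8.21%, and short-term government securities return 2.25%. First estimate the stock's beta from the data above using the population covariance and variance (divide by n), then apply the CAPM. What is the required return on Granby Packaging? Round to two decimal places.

Mean R_i = (-1.4 + 3.6 + 2.6 − 4.2 − 14.5) / 5 = -2.7800%
Mean R_m = (1.6 + 0.0 + 1.3 + 0.4 − 7.8) / 5 = -0.9000%
Σ(R_i − R̄_i)(R_m − R̄_m) = 100.0500  ⇒  Cov = 100.0500 / 5 = 20.0100
Σ(R_m − R̄_m)² = 61.2000  ⇒  Var(R_m) = 61.2000 / 5 = 12.2400
β = Cov / Var(R_m) = 20.0100 / 12.2400 = 1.6348
MRP = 8.21% − 2.25% = 5.96%
E(R) = R_f + β × MRP = 2.25% + 1.6348 × 5.96% = 11.99%

11.99%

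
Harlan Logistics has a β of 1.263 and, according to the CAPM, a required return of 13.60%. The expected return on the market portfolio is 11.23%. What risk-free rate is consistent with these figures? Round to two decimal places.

2.22%

E(R) = R_f + β(E(R_m) − R_f) = R_f(1 − β) + β·E(R_m)
13.60% = R_f × (1 − 1.263) + 1.263 × 11.23%
13.60% = R_f × -0.263 + 14.18349%
R_f = (13.60% − 14.18349%) / -0.263 = 2.22%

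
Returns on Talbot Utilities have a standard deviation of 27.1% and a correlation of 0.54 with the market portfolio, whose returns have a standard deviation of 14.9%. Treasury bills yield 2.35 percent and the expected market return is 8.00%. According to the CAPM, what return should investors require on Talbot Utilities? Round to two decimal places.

β = ρ × σ_i / σ_m = 0.54 × 27.1% / 14.9% = 0.9821
MRP = 8.00% − 2.35% = 5.65%
E(R) = 2.35% + 0.9821 × 5.65% = 7.90%

7.90%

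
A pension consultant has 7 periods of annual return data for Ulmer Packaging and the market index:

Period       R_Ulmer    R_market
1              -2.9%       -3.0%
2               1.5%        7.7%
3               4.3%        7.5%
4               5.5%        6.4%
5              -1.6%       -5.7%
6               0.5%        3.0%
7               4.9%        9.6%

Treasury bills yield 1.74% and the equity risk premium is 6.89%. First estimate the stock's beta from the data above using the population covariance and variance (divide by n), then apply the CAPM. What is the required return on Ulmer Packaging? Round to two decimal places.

5.11%

Mean R_i = (-2.9 + 1.5 + 4.3 + 5.5 − 1.6 + 0.5 + 4.9) / 7 = 1.7429%
Mean R_m = (-3.0 + 7.7 + 7.5 + 6.4 − 5.7 + 3.0 + 9.6) / 7 = 3.6429%
Σ(R_i − R̄_i)(R_m − R̄_m) = 100.9171  ⇒  Cov = 100.9171 / 7 = 14.4167
Σ(R_m − R̄_m)² = 206.2571  ⇒  Var(R_m) = 206.2571 / 7 = 29.4653
β = Cov / Var(R_m) = 14.4167 / 29.4653 = 0.4893
E(R) = R_f + β × MRP = 1.74% + 0.4893 × 6.89% = 5.11%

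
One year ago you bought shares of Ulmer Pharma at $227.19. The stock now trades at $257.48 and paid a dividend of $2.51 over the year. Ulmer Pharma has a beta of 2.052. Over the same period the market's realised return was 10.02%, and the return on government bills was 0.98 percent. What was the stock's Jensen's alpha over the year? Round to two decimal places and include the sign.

-5.09%

Realised HPR = (P1 + D1 − P0) / P0 = (257.48 + 2.51 − 227.19) / 227.19 = 32.80 / 227.19 = 14.4373%
MRP = 10.02% − 0.98% = 9.04%
CAPM required = R_f + β·MRP = 0.98% + 2.052 × 9.04% = 19.53008%
α = realised − required = 14.4373% − 19.53008% = -5.09%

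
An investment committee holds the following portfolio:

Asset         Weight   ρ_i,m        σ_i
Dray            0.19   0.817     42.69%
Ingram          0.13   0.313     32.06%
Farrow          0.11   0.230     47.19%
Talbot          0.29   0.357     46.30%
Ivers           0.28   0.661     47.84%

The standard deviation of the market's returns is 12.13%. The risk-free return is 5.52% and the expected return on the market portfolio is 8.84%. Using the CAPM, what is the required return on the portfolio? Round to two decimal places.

11.75%

β_Dray = 0.817 × 42.69% / 12.13% = 2.8753
β_Ingram = 0.313 × 32.06% / 12.13% = 0.8273
β_Farrow = 0.230 × 47.19% / 12.13% = 0.8948
β_Talbot = 0.357 × 46.30% / 12.13% = 1.3627
β_Ivers = 0.661 × 47.84% / 12.13% = 2.6069
β_P = Σ w_i β_i = 0.19×2.8753 + 0.13×0.8273 + 0.11×0.8948 + 0.29×1.3627 + 0.28×2.6069 = 1.8774
MRP = 8.84% − 5.52% = 3.32%
E(R_P) = R_f + β_P × MRP = 5.52% + 1.8774 × 3.32% = 11.75%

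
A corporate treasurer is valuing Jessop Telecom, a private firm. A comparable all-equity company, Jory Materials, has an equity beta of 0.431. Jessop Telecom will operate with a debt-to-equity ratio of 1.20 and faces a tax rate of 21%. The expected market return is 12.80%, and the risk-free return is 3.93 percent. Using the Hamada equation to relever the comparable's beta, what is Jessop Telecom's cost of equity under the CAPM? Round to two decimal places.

β_L = β_U × [1 + (1 − t)(D/E)] = 0.431 × [1 + (1 − 0.21) × 1.20]
    = 0.431 × [1 + 0.79 × 1.20] = 0.431 × 1.9480 = 0.8396
MRP = 12.80% − 3.93% = 8.87%
E(R) = R_f + β_L × MRP = 3.93% + 0.8396 × 8.87% = 11.38%

11.38%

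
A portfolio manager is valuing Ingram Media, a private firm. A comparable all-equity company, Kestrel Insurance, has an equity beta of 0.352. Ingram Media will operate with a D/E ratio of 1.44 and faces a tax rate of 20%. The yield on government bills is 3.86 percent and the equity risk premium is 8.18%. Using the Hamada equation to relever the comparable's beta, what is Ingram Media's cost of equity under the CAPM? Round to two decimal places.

10.06%

β_L = β_U × [1 + (1 − t)(D/E)] = 0.352 × [1 + (1 − 0.20) × 1.44]
    = 0.352 × [1 + 0.80 × 1.44] = 0.352 × 2.1520 = 0.7575
E(R) = R_f + β_L × MRP = 3.86% + 0.7575 × 8.18% = 10.06%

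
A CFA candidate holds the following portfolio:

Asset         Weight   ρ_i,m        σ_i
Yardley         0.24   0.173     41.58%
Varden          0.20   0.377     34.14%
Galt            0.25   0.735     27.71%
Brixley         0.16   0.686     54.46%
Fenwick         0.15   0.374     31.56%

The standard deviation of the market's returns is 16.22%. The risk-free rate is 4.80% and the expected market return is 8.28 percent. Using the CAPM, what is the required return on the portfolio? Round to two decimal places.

8.48%

β_Yardley = 0.173 × 41.58% / 16.22% = 0.4435
β_Varden = 0.377 × 34.14% / 16.22% = 0.7935
β_Galt = 0.735 × 27.71% / 16.22% = 1.2557
β_Brixley = 0.686 × 54.46% / 16.22% = 2.3033
β_Fenwick = 0.374 × 31.56% / 16.22% = 0.7277
β_P = Σ w_i β_i = 0.24×0.4435 + 0.20×0.7935 + 0.25×1.2557 + 0.16×2.3033 + 0.15×0.7277 = 1.0567
MRP = 8.28% − 4.80% = 3.48%
E(R_P) = R_f + β_P × MRP = 4.80% + 1.0567 × 3.48% = 8.48%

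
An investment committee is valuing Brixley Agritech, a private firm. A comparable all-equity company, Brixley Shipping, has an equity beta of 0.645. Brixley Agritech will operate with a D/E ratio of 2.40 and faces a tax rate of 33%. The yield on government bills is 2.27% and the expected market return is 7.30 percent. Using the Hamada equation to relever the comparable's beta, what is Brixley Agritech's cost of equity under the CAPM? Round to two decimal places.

10.73%

β_L = β_U × [1 + (1 − t)(D/E)] = 0.645 × [1 + (1 − 0.33) × 2.40]
    = 0.645 × [1 + 0.67 × 2.40] = 0.645 × 2.6080 = 1.6822
MRP = 7.30% − 2.27% = 5.03%
E(R) = R_f + β_L × MRP = 2.27% + 1.6822 × 5.03% = 10.73%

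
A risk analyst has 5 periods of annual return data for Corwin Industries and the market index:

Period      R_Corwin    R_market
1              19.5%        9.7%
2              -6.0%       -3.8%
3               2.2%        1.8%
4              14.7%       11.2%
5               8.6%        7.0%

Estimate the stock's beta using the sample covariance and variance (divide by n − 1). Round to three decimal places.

Mean R_i = (19.5 − 6.0 + 2.2 + 14.7 + 8.6) / 5 = 7.8000%
Mean R_m = (9.7 − 3.8 + 1.8 + 11.2 + 7.0) / 5 = 5.1800%
Σ(R_i − R̄_i)(R_m − R̄_m) = 238.7300  ⇒  Cov = 238.7300 / 4 = 59.6825
Σ(R_m − R̄_m)² = 152.0480  ⇒  Var(R_m) = 152.0480 / 4 = 38.0120
β = Cov / Var(R_m) = 59.6825 / 38.0120 = 1.5701

1.570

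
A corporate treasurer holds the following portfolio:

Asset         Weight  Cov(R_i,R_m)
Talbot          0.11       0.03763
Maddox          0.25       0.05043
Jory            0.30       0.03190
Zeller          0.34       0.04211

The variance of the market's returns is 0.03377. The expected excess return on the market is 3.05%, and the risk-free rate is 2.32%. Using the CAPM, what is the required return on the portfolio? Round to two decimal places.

β_Talbot = 0.03763 / 0.03377 = 1.1143
β_Maddox = 0.05043 / 0.03377 = 1.4933
β_Jory = 0.03190 / 0.03377 = 0.9446
β_Zeller = 0.04211 / 0.03377 = 1.2470
β_P = Σ w_i β_i = 0.11×1.1143 + 0.25×1.4933 + 0.30×0.9446 + 0.34×1.2470 = 1.2033
E(R_P) = R_f + β_P × MRP = 2.32% + 1.2033 × 3.05% = 5.99%

5.99%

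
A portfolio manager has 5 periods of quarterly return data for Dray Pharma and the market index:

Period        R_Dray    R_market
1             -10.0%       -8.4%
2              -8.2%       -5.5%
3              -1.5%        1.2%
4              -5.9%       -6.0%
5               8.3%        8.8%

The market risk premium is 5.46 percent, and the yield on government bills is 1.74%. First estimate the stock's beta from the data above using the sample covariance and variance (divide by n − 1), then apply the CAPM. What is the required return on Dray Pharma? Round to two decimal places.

Mean R_i = (-10.0 − 8.2 − 1.5 − 5.9 + 8.3) / 5 = -3.4600%
Mean R_m = (-8.4 − 5.5 + 1.2 − 6.0 + 8.8) / 5 = -1.9800%
Σ(R_i − R̄_i)(R_m − R̄_m) = 201.4860  ⇒  Cov = 201.4860 / 4 = 50.3715
Σ(R_m − R̄_m)² = 196.0880  ⇒  Var(R_m) = 196.0880 / 4 = 49.0220
β = Cov / Var(R_m) = 50.3715 / 49.0220 = 1.0275
E(R) = R_f + β × MRP = 1.74% + 1.0275 × 5.46% = 7.35%

7.35%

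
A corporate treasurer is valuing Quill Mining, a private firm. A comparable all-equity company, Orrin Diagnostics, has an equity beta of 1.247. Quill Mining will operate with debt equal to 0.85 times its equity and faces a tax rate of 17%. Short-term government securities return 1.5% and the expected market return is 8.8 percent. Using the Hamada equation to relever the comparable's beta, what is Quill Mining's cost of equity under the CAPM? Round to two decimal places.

β_L = β_U × [1 + (1 − t)(D/E)] = 1.247 × [1 + (1 − 0.17) × 0.85]
    = 1.247 × [1 + 0.83 × 0.85] = 1.247 × 1.7055 = 2.1268
MRP = 8.8% − 1.5% = 7.30%
E(R) = R_f + β_L × MRP = 1.5% + 2.1268 × 7.3% = 17.03%

17.03%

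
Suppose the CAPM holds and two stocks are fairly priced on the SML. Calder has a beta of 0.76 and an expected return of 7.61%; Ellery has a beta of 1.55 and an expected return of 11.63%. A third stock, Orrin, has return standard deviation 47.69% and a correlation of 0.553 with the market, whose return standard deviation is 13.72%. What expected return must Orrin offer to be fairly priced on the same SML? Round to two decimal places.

MRP = (11.63% − 7.61%) / (1.55 − 0.76) = 5.0886%
R_f = 7.61% − 0.76 × 5.0886% = 3.7427%
β_Orrin = ρ·σ_i/σ_m = 0.553 × 47.69 / 13.72 = 1.9222
E(R_Orrin) = R_f + β × MRP = 3.7427% + 1.9222 × 5.0886% = 13.52%

13.52%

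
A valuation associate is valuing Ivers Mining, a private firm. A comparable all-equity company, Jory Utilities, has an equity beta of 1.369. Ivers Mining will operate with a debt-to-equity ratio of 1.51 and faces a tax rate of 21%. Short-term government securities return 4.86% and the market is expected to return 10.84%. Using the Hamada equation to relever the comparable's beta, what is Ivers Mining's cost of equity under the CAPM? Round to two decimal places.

22.81%

β_L = β_U × [1 + (1 − t)(D/E)] = 1.369 × [1 + (1 − 0.21) × 1.51]
    = 1.369 × [1 + 0.79 × 1.51] = 1.369 × 2.1929 = 3.0021
MRP = 10.84% − 4.86% = 5.98%
E(R) = R_f + β_L × MRP = 4.86% + 3.0021 × 5.98% = 22.81%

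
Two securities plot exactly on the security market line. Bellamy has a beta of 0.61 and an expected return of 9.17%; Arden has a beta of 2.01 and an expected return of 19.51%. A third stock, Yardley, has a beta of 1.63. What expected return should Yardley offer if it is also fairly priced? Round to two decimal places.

16.70%

MRP (SML slope) = (19.51% − 9.17%) / (2.01 − 0.61) = 10.34% / 1.40 = 7.3857%
R_f (intercept) = 9.17% − 0.61 × 7.3857% = 4.6647%
E(R_Yardley) = R_f + β × MRP = 4.6647% + 1.63 × 7.3857% = 16.70%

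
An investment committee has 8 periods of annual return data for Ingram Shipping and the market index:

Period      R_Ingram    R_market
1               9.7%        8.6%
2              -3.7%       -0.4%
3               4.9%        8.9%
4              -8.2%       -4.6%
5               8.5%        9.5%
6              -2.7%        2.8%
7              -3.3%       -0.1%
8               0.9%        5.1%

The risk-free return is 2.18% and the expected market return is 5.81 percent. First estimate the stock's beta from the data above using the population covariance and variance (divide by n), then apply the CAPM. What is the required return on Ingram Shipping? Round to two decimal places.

6.47%

Mean R_i = (9.7 − 3.7 + 4.9 − 8.2 + 8.5 − 2.7 − 3.3 + 0.9) / 8 = 0.7625%
Mean R_m = (8.6 − 0.4 + 8.9 − 4.6 + 9.5 + 2.8 − 0.1 + 5.1) / 8 = 3.7250%
Σ(R_i − R̄_i)(R_m − R̄_m) = 221.6175  ⇒  Cov = 221.6175 / 8 = 27.7022
Σ(R_m − R̄_m)² = 187.5950  ⇒  Var(R_m) = 187.5950 / 8 = 23.4494
β = Cov / Var(R_m) = 27.7022 / 23.4494 = 1.1814
MRP = 5.81% − 2.18% = 3.63%
E(R) = R_f + β × MRP = 2.18% + 1.1814 × 3.63% = 6.47%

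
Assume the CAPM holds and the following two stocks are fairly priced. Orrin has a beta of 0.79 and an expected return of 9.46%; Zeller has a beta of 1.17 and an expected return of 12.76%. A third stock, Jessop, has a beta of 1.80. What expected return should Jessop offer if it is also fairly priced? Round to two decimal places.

MRP (SML slope) = (12.76% − 9.46%) / (1.17 − 0.79) = 3.30% / 0.38 = 8.6842%
R_f (intercept) = 9.46% − 0.79 × 8.6842% = 2.5995%
E(R_Jessop) = R_f + β × MRP = 2.5995% + 1.80 × 8.6842% = 18.23%

18.23%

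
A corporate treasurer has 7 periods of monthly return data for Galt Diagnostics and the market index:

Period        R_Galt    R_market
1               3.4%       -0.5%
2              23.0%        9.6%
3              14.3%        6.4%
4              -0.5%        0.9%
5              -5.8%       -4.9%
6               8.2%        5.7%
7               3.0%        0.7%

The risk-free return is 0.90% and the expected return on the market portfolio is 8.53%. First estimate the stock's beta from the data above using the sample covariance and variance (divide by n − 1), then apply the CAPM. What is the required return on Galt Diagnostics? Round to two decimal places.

Mean R_i = (3.4 + 23.0 + 14.3 − 0.5 − 5.8 + 8.2 + 3.0) / 7 = 6.5143%
Mean R_m = (-0.5 + 9.6 + 6.4 + 0.9 − 4.9 + 5.7 + 0.7) / 7 = 2.5571%
Σ(R_i − R̄_i)(R_m − R̄_m) = 270.8243  ⇒  Cov = 270.8243 / 6 = 45.1374
Σ(R_m − R̄_m)² = 145.3971  ⇒  Var(R_m) = 145.3971 / 6 = 24.2329
β = Cov / Var(R_m) = 45.1374 / 24.2329 = 1.8626
MRP = 8.53% − 0.90% = 7.63%
E(R) = R_f + β × MRP = 0.90% + 1.8626 × 7.63% = 15.11%

15.11%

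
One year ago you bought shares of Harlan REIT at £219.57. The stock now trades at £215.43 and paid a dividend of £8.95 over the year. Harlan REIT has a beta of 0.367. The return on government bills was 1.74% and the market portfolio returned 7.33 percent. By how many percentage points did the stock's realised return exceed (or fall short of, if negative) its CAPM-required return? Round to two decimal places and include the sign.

-1.60%

Realised HPR = (P1 + D1 − P0) / P0 = (215.43 + 8.95 − 219.57) / 219.57 = 4.81 / 219.57 = 2.1906%
MRP = 7.33% − 1.74% = 5.59%
CAPM required = R_f + β·MRP = 1.74% + 0.367 × 5.59% = 3.79153%
α = realised − required = 2.1906% − 3.79153% = -1.60%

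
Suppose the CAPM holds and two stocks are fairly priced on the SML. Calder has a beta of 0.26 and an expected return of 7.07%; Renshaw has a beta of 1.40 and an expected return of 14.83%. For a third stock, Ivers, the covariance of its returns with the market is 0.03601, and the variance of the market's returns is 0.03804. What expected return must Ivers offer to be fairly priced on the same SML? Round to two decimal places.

11.74%

MRP = (14.83% − 7.07%) / (1.40 − 0.26) = 6.8070%
R_f = 7.07% − 0.26 × 6.8070% = 5.3002%
β_Ivers = Cov / Var(R_m) = 0.03601 / 0.03804 = 0.9466
E(R_Ivers) = R_f + β × MRP = 5.3002% + 0.9466 × 6.8070% = 11.74%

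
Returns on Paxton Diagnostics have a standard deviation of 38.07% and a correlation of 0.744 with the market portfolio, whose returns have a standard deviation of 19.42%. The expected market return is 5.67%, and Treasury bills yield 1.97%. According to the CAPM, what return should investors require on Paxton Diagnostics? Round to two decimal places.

7.37%

β = ρ × σ_i / σ_m = 0.744 × 38.07% / 19.42% = 1.4585
MRP = 5.67% − 1.97% = 3.70%
E(R) = 1.97% + 1.4585 × 3.70% = 7.37%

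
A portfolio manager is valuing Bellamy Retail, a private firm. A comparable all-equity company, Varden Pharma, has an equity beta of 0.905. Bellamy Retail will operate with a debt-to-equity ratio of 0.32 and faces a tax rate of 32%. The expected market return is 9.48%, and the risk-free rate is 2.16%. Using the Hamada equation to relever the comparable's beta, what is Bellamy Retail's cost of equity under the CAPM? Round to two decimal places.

10.23%

β_L = β_U × [1 + (1 − t)(D/E)] = 0.905 × [1 + (1 − 0.32) × 0.32]
    = 0.905 × [1 + 0.68 × 0.32] = 0.905 × 1.2176 = 1.1019
MRP = 9.48% − 2.16% = 7.32%
E(R) = R_f + β_L × MRP = 2.16% + 1.1019 × 7.32% = 10.23%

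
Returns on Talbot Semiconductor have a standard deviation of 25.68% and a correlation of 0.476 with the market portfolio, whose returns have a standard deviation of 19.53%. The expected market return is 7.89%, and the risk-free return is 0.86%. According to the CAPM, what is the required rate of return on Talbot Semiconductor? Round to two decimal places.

β = ρ × σ_i / σ_m = 0.476 × 25.68% / 19.53% = 0.6259
MRP = 7.89% − 0.86% = 7.03%
E(R) = 0.86% + 0.6259 × 7.03% = 5.26%

5.26%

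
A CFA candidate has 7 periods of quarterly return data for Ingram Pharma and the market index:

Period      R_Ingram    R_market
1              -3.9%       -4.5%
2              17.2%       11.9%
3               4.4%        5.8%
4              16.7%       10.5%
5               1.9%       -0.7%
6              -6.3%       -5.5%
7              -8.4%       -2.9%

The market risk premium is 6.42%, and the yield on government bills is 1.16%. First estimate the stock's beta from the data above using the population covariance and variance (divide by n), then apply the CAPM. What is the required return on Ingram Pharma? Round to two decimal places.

Mean R_i = (-3.9 + 17.2 + 4.4 + 16.7 + 1.9 − 6.3 − 8.4) / 7 = 3.0857%
Mean R_m = (-4.5 + 11.9 + 5.8 + 10.5 − 0.7 − 5.5 − 2.9) / 7 = 2.0857%
Σ(R_i − R̄_i)(R_m − R̄_m) = 435.7286  ⇒  Cov = 435.7286 / 7 = 62.2469
Σ(R_m − R̄_m)² = 314.4486  ⇒  Var(R_m) = 314.4486 / 7 = 44.9212
β = Cov / Var(R_m) = 62.2469 / 44.9212 = 1.3857
E(R) = R_f + β × MRP = 1.16% + 1.3857 × 6.42% = 10.06%

10.06%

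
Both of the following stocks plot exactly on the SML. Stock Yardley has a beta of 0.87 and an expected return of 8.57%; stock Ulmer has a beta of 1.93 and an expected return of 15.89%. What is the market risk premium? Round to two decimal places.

Both satisfy E(R) = R_f + β·MRP, so the slope of the SML is
MRP = (15.89% − 8.57%) / (1.93 − 0.87) = 7.32% / 1.06 = 6.9057%

6.91%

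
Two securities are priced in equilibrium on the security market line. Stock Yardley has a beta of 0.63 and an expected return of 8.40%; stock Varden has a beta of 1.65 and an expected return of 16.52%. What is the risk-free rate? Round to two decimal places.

3.38%

Both satisfy E(R) = R_f + β·MRP, so the slope of the SML is
MRP = (16.52% − 8.40%) / (1.65 − 0.63) = 8.12% / 1.02 = 7.9608%
R_f = E(R_Yardley) − β_Yardley·MRP = 8.40% − 0.63 × 7.9608% = 3.3847%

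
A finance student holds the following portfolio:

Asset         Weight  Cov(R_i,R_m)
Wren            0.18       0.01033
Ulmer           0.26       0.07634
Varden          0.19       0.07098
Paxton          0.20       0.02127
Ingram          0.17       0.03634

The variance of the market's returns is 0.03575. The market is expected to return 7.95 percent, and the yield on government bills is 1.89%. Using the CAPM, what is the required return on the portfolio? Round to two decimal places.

9.62%

β_Wren = 0.01033 / 0.03575 = 0.2890
β_Ulmer = 0.07634 / 0.03575 = 2.1354
β_Varden = 0.07098 / 0.03575 = 1.9855
β_Paxton = 0.02127 / 0.03575 = 0.5950
β_Ingram = 0.03634 / 0.03575 = 1.0165
β_P = Σ w_i β_i = 0.18×0.2890 + 0.26×2.1354 + 0.19×1.9855 + 0.20×0.5950 + 0.17×1.0165 = 1.2763
MRP = 7.95% − 1.89% = 6.06%
E(R_P) = R_f + β_P × MRP = 1.89% + 1.2763 × 6.06% = 9.62%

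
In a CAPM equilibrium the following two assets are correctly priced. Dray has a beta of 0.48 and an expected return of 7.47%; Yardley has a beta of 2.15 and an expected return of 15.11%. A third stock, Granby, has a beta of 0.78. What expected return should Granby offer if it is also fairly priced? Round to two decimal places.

8.84%

MRP (SML slope) = (15.11% − 7.47%) / (2.15 − 0.48) = 7.64% / 1.67 = 4.5749%
R_f (intercept) = 7.47% − 0.48 × 4.5749% = 5.2740%
E(R_Granby) = R_f + β × MRP = 5.2740% + 0.78 × 4.5749% = 8.84%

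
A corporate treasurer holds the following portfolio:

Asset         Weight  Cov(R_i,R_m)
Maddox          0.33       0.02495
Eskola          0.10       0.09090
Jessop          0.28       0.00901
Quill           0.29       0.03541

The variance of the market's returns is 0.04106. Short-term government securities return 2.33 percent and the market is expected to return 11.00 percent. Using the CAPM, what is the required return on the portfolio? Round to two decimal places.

8.69%

β_Maddox = 0.02495 / 0.04106 = 0.6076
β_Eskola = 0.09090 / 0.04106 = 2.2138
β_Jessop = 0.00901 / 0.04106 = 0.2194
β_Quill = 0.03541 / 0.04106 = 0.8624
β_P = Σ w_i β_i = 0.33×0.6076 + 0.10×2.2138 + 0.28×0.2194 + 0.29×0.8624 = 0.7334
MRP = 11.00% − 2.33% = 8.67%
E(R_P) = R_f + β_P × MRP = 2.33% + 0.7334 × 8.67% = 8.69%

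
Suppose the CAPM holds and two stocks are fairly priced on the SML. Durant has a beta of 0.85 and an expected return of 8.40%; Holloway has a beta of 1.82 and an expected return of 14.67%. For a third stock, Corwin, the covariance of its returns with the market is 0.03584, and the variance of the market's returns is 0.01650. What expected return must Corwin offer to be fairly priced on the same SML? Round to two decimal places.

16.95%

MRP = (14.67% − 8.40%) / (1.82 − 0.85) = 6.4639%
R_f = 8.40% − 0.85 × 6.4639% = 2.9057%
β_Corwin = Cov / Var(R_m) = 0.03584 / 0.01650 = 2.1721
E(R_Corwin) = R_f + β × MRP = 2.9057% + 2.1721 × 6.4639% = 16.95%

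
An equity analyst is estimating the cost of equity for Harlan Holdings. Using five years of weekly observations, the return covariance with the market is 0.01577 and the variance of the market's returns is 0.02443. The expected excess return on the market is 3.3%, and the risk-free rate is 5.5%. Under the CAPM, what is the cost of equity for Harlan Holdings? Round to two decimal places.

7.63%

β = Cov(R_i, R_m) / Var(R_m) = 0.01577 / 0.02443 = 0.6455
E(R) = R_f + β × MRP = 5.5% + 0.6455 × 3.3% = 7.63%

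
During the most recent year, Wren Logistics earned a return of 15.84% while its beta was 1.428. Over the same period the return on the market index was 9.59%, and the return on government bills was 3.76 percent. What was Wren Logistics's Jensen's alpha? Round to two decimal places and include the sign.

Market excess return = 9.59% − 3.76% = 5.83%
CAPM benchmark = R_f + β(R_m − R_f) = 3.76% + 1.428 × 5.83% = 12.08524%
α = actual − benchmark = 15.84% − 12.08524% = +3.75%

+3.75%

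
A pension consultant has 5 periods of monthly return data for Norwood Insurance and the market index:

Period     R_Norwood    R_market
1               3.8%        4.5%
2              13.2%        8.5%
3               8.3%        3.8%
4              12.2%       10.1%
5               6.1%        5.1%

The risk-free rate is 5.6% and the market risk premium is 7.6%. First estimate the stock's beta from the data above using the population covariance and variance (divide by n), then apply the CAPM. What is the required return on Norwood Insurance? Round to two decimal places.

14.70%

Mean R_i = (3.8 + 13.2 + 8.3 + 12.2 + 6.1) / 5 = 8.7200%
Mean R_m = (4.5 + 8.5 + 3.8 + 10.1 + 5.1) / 5 = 6.4000%
Σ(R_i − R̄_i)(R_m − R̄_m) = 36.1300  ⇒  Cov = 36.1300 / 5 = 7.2260
Σ(R_m − R̄_m)² = 30.1600  ⇒  Var(R_m) = 30.1600 / 5 = 6.0320
β = Cov / Var(R_m) = 7.2260 / 6.0320 = 1.1979
E(R) = R_f + β × MRP = 5.6% + 1.1979 × 7.6% = 14.70%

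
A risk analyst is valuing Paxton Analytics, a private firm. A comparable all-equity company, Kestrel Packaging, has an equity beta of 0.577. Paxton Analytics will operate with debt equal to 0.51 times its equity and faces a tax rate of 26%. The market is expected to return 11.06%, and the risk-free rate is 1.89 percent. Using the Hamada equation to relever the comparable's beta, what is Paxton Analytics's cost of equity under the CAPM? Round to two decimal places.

β_L = β_U × [1 + (1 − t)(D/E)] = 0.577 × [1 + (1 − 0.26) × 0.51]
    = 0.577 × [1 + 0.74 × 0.51] = 0.577 × 1.3774 = 0.7948
MRP = 11.06% − 1.89% = 9.17%
E(R) = R_f + β_L × MRP = 1.89% + 0.7948 × 9.17% = 9.18%

9.18%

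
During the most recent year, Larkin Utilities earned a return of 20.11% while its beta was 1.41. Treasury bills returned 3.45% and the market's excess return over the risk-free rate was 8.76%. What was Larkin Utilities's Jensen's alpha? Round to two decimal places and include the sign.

CAPM benchmark = R_f + β(R_m − R_f) = 3.45% + 1.41 × 8.76% = 15.8016%
α = actual − benchmark = 20.11% − 15.8016% = +4.31%

+4.31%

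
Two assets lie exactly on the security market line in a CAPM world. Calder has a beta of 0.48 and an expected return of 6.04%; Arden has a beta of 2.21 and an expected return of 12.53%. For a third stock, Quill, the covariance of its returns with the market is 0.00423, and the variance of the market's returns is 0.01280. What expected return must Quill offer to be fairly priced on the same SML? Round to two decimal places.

MRP = (12.53% − 6.04%) / (2.21 − 0.48) = 3.7514%
R_f = 6.04% − 0.48 × 3.7514% = 4.2393%
β_Quill = Cov / Var(R_m) = 0.00423 / 0.01280 = 0.3305
E(R_Quill) = R_f + β × MRP = 4.2393% + 0.3305 × 3.7514% = 5.48%

5.48%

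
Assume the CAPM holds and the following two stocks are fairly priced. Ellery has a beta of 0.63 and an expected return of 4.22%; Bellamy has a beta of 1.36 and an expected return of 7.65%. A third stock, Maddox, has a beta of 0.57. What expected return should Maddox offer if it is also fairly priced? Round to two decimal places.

MRP (SML slope) = (7.65% − 4.22%) / (1.36 − 0.63) = 3.43% / 0.73 = 4.6986%
R_f (intercept) = 4.22% − 0.63 × 4.6986% = 1.2599%
E(R_Maddox) = R_f + β × MRP = 1.2599% + 0.57 × 4.6986% = 3.94%

3.94%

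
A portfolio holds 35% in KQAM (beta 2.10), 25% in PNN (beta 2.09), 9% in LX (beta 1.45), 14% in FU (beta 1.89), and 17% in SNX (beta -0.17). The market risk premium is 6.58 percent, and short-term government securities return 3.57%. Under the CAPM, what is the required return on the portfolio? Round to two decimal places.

14.25%

β_P = Σ w_i β_i = 0.35×2.10 + 0.25×2.09 + 0.09×1.45 + 0.14×1.89 + 0.17×-0.17 = 1.6237
E(R_P) = R_f + β_P × MRP = 3.57% + 1.6237 × 6.58% = 14.25%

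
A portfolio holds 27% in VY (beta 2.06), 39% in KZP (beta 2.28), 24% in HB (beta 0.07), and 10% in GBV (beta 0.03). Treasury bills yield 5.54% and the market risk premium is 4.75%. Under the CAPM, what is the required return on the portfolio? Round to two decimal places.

12.50%

β_P = Σ w_i β_i = 0.27×2.06 + 0.39×2.28 + 0.24×0.07 + 0.10×0.03 = 1.4652
E(R_P) = R_f + β_P × MRP = 5.54% + 1.4652 × 4.75% = 12.50%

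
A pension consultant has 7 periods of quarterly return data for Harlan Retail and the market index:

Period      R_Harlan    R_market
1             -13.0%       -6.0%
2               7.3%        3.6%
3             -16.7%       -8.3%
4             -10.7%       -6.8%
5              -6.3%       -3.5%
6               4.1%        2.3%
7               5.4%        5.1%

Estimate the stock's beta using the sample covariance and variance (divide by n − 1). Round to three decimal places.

Mean R_i = (-13.0 + 7.3 − 16.7 − 10.7 − 6.3 + 4.1 + 5.4) / 7 = -4.2714%
Mean R_m = (-6.0 + 3.6 − 8.3 − 6.8 − 3.5 + 2.3 + 5.1) / 7 = -1.9429%
Σ(R_i − R̄_i)(R_m − R̄_m) = 316.5786  ⇒  Cov = 316.5786 / 6 = 52.7631
Σ(R_m − R̄_m)² = 181.2171  ⇒  Var(R_m) = 181.2171 / 6 = 30.2029
β = Cov / Var(R_m) = 52.7631 / 30.2029 = 1.7470

1.747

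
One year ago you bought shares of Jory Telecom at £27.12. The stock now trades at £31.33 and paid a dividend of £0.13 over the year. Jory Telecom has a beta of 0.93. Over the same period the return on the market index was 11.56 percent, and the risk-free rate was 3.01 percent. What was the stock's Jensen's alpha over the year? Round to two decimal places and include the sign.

Realised HPR = (P1 + D1 − P0) / P0 = (31.33 + 0.13 − 27.12) / 27.12 = 4.34 / 27.12 = 16.0029%
MRP = 11.56% − 3.01% = 8.55%
CAPM required = R_f + β·MRP = 3.01% + 0.93 × 8.55% = 10.9615%
α = realised − required = 16.0029% − 10.9615% = +5.04%

+5.04%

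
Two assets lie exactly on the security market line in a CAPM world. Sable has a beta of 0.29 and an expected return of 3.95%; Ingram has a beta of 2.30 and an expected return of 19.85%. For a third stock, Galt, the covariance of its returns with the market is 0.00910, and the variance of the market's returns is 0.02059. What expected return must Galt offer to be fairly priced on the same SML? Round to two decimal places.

5.15%

MRP = (19.85% − 3.95%) / (2.30 − 0.29) = 7.9104%
R_f = 3.95% − 0.29 × 7.9104% = 1.6560%
β_Galt = Cov / Var(R_m) = 0.00910 / 0.02059 = 0.4420
E(R_Galt) = R_f + β × MRP = 1.6560% + 0.4420 × 7.9104% = 5.15%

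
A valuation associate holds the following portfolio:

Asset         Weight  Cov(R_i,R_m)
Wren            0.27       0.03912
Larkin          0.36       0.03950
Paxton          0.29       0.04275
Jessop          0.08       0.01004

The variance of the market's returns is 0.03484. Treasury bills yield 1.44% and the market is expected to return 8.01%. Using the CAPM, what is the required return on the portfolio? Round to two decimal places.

β_Wren = 0.03912 / 0.03484 = 1.1228
β_Larkin = 0.03950 / 0.03484 = 1.1338
β_Paxton = 0.04275 / 0.03484 = 1.2270
β_Jessop = 0.01004 / 0.03484 = 0.2882
β_P = Σ w_i β_i = 0.27×1.1228 + 0.36×1.1338 + 0.29×1.2270 + 0.08×0.2882 = 1.0902
MRP = 8.01% − 1.44% = 6.57%
E(R_P) = R_f + β_P × MRP = 1.44% + 1.0902 × 6.57% = 8.60%

8.60%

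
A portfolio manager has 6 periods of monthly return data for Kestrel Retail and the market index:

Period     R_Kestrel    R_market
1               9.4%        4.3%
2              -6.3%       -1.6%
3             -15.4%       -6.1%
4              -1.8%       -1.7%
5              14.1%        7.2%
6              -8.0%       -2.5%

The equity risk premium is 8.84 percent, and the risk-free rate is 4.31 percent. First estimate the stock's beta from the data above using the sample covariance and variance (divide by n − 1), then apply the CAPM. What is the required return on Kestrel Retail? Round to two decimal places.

24.22%

Mean R_i = (9.4 − 6.3 − 15.4 − 1.8 + 14.1 − 8.0) / 6 = -1.3333%
Mean R_m = (4.3 − 1.6 − 6.1 − 1.7 + 7.2 − 2.5) / 6 = -0.0667%
Σ(R_i − R̄_i)(R_m − R̄_m) = 268.4867  ⇒  Cov = 268.4867 / 5 = 53.6973
Σ(R_m − R̄_m)² = 119.2133  ⇒  Var(R_m) = 119.2133 / 5 = 23.8427
β = Cov / Var(R_m) = 53.6973 / 23.8427 = 2.2521
E(R) = R_f + β × MRP = 4.31% + 2.2521 × 8.84% = 24.22%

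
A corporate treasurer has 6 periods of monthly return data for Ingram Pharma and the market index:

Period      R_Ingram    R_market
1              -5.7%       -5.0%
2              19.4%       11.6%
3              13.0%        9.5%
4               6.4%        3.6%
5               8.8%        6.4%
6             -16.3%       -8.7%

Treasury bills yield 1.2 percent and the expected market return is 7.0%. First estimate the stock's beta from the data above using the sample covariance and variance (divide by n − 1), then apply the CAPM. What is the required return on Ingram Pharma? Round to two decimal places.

Mean R_i = (-5.7 + 19.4 + 13.0 + 6.4 + 8.8 − 16.3) / 6 = 4.2667%
Mean R_m = (-5.0 + 11.6 + 9.5 + 3.6 + 6.4 − 8.7) / 6 = 2.9000%
Σ(R_i − R̄_i)(R_m − R̄_m) = 523.9700  ⇒  Cov = 523.9700 / 5 = 104.7940
Σ(R_m − R̄_m)² = 328.9600  ⇒  Var(R_m) = 328.9600 / 5 = 65.7920
β = Cov / Var(R_m) = 104.7940 / 65.7920 = 1.5928
MRP = 7.0% − 1.2% = 5.80%
E(R) = R_f + β × MRP = 1.2% + 1.5928 × 5.8% = 10.44%

10.44%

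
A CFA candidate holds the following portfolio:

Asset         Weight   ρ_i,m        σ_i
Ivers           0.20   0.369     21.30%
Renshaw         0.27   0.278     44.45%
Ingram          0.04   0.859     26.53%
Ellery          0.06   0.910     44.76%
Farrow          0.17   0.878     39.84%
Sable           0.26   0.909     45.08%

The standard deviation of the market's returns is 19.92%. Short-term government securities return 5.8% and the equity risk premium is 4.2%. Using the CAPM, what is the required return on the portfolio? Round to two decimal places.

11.04%

β_Ivers = 0.369 × 21.30% / 19.92% = 0.3946
β_Renshaw = 0.278 × 44.45% / 19.92% = 0.6203
β_Ingram = 0.859 × 26.53% / 19.92% = 1.1440
β_Ellery = 0.910 × 44.76% / 19.92% = 2.0448
β_Farrow = 0.878 × 39.84% / 19.92% = 1.7560
β_Sable = 0.909 × 45.08% / 19.92% = 2.0571
β_P = Σ w_i β_i = 0.20×0.3946 + 0.27×0.6203 + 0.04×1.1440 + 0.06×2.0448 + 0.17×1.7560 + 0.26×2.0571 = 1.2482
E(R_P) = R_f + β_P × MRP = 5.8% + 1.2482 × 4.2% = 11.04%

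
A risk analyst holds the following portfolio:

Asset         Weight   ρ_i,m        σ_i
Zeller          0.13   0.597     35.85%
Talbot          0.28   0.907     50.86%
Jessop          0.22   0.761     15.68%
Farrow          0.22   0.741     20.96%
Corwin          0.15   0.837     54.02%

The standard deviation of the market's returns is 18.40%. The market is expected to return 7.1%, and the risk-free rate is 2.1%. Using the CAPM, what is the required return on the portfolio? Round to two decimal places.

9.85%

β_Zeller = 0.597 × 35.85% / 18.40% = 1.1632
β_Talbot = 0.907 × 50.86% / 18.40% = 2.5071
β_Jessop = 0.761 × 15.68% / 18.40% = 0.6485
β_Farrow = 0.741 × 20.96% / 18.40% = 0.8441
β_Corwin = 0.837 × 54.02% / 18.40% = 2.4573
β_P = Σ w_i β_i = 0.13×1.1632 + 0.28×2.5071 + 0.22×0.6485 + 0.22×0.8441 + 0.15×2.4573 = 1.5502
MRP = 7.1% − 2.1% = 5.00%
E(R_P) = R_f + β_P × MRP = 2.1% + 1.5502 × 5.0% = 9.85%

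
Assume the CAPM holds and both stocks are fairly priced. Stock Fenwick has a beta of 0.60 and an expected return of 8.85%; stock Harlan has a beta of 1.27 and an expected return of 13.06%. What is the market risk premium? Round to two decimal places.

6.28%

Both satisfy E(R) = R_f + β·MRP, so the slope of the SML is
MRP = (13.06% − 8.85%) / (1.27 − 0.60) = 4.21% / 0.67 = 6.2836%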